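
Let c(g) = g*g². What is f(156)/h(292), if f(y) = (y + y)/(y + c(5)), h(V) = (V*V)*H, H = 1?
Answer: 39/2994898 ≈ 1.3022e-5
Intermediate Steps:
c(g) = g³
h(V) = V² (h(V) = (V*V)*1 = V²*1 = V²)
f(y) = 2*y/(125 + y) (f(y) = (y + y)/(y + 5³) = (2*y)/(y + 125) = (2*y)/(125 + y) = 2*y/(125 + y))
f(156)/h(292) = (2*156/(125 + 156))/(292²) = (2*156/281)/85264 = (2*156*(1/281))*(1/85264) = (312/281)*(1/85264) = 39/2994898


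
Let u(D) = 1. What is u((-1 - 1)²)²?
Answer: 1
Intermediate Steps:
u((-1 - 1)²)² = 1² = 1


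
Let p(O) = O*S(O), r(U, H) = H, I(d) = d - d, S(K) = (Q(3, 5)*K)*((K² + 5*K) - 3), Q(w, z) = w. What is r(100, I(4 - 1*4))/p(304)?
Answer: 0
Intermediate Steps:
S(K) = 3*K*(-3 + K² + 5*K) (S(K) = (3*K)*((K² + 5*K) - 3) = (3*K)*(-3 + K² + 5*K) = 3*K*(-3 + K² + 5*K))
I(d) = 0
p(O) = 3*O²*(-3 + O² + 5*O) (p(O) = O*(3*O*(-3 + O² + 5*O)) = 3*O²*(-3 + O² + 5*O))
r(100, I(4 - 1*4))/p(304) = 0/((3*304²*(-3 + 304² + 5*304))) = 0/((3*92416*(-3 + 92416 + 1520))) = 0/((3*92416*93933)) = 0/26042736384 = 0*(1/26042736384) = 0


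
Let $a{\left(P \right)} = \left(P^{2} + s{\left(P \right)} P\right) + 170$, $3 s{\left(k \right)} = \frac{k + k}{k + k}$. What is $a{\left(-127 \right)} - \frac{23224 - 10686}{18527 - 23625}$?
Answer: $\frac{124333537}{7647} \approx 16259.0$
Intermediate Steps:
$s{\left(k \right)} = \frac{1}{3}$ ($s{\left(k \right)} = \frac{\left(k + k\right) \frac{1}{k + k}}{3} = \frac{2 k \frac{1}{2 k}}{3} = \frac{1}{3} \cdot 1 = \frac{1}{3}$)
$a{\left(P \right)} = 170 + P^{2} + \frac{P}{3}$ ($a{\left(P \right)} = \left(P^{2} + \frac{P}{3}\right) + 170 = 170 + P^{2} + \frac{P}{3}$)
$a{\left(-127 \right)} - \frac{23224 - 10686}{18527 - 23625} = \left(170 + \left(-127\right)^{2} + \frac{1}{3} \left(-127\right)\right) - \frac{23224 - 10686}{18527 - 23625} = \left(170 + 16129 - \frac{127}{3}\right) - \frac{12538}{-5098} = \frac{48770}{3} - 12538 \left(- \frac{1}{5098}\right) = \frac{48770}{3} - - \frac{6269}{2549} = \frac{48770}{3} + \frac{6269}{2549} = \frac{124333537}{7647}$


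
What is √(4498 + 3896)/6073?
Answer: √8394/6073 ≈ 0.015086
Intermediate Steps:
√(4498 + 3896)/6073 = √8394*(1/6073) = √8394/6073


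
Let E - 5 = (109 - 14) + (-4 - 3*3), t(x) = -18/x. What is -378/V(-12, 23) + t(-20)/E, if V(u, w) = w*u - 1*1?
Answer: 110451/80330 ≈ 1.3750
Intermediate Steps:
E = 87 (E = 5 + ((109 - 14) + (-4 - 3*3)) = 5 + (95 + (-4 - 9)) = 5 + (95 - 13) = 5 + 82 = 87)
V(u, w) = -1 + u*w (V(u, w) = u*w - 1 = -1 + u*w)
-378/V(-12, 23) + t(-20)/E = -378/(-1 - 12*23) - 18/(-20)/87 = -378/(-1 - 276) - 18*(-1/20)*(1/87) = -378/(-277) + (9/10)*(1/87) = -378*(-1/277) + 3/290 = 378/277 + 3/290 = 110451/80330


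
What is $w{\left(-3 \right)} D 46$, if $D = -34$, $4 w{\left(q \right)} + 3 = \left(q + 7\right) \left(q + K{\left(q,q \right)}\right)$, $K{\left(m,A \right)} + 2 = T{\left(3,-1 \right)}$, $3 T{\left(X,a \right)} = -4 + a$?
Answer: $\frac{34799}{3} \approx 11600.0$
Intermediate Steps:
$T{\left(X,a \right)} = - \frac{4}{3} + \frac{a}{3}$ ($T{\left(X,a \right)} = \frac{-4 + a}{3} = - \frac{4}{3} + \frac{a}{3}$)
$K{\left(m,A \right)} = - \frac{11}{3}$ ($K{\left(m,A \right)} = -2 + \left(- \frac{4}{3} + \frac{1}{3} \left(-1\right)\right) = -2 - \frac{5}{3} = - \frac{11}{3}$)
$w{\left(q \right)} = - \frac{3}{4} + \frac{\left(7 + q\right) \left(- \frac{11}{3} + q\right)}{4}$ ($w{\left(q \right)} = - \frac{3}{4} + \frac{\left(q + 7\right) \left(q - \frac{11}{3}\right)}{4} = - \frac{3}{4} + \frac{\left(7 + q\right) \left(- \frac{11}{3} + q\right)}{4}$)
$w{\left(-3 \right)} D 46 = \left(- \frac{43}{6} + \frac{\left(-3\right)^{2}}{4} + \frac{5}{6} \left(-3\right)\right) \left(-34\right) 46 = \left(- \frac{43}{6} + \frac{1}{4} \cdot 9 - \frac{5}{2}\right) \left(-34\right) 46 = \left(- \frac{43}{6} + \frac{9}{4} - \frac{5}{2}\right) \left(-34\right) 46 = \left(- \frac{89}{12}\right) \left(-34\right) 46 = \frac{1513}{6} \cdot 46 = \frac{34799}{3}$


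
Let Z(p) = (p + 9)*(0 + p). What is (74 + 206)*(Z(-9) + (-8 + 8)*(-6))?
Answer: 0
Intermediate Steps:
Z(p) = p*(9 + p) (Z(p) = (9 + p)*p = p*(9 + p))
(74 + 206)*(Z(-9) + (-8 + 8)*(-6)) = (74 + 206)*(-9*(9 - 9) + (-8 + 8)*(-6)) = 280*(-9*0 + 0*(-6)) = 280*(0 + 0) = 280*0 = 0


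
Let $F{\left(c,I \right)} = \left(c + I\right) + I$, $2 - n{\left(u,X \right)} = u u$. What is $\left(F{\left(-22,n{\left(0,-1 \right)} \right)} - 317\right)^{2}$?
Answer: $112225$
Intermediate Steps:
$n{\left(u,X \right)} = 2 - u^{2}$ ($n{\left(u,X \right)} = 2 - u u = 2 - u^{2}$)
$F{\left(c,I \right)} = c + 2 I$ ($F{\left(c,I \right)} = \left(I + c\right) + I = c + 2 I$)
$\left(F{\left(-22,n{\left(0,-1 \right)} \right)} - 317\right)^{2} = \left(\left(-22 + 2 \left(2 - 0^{2}\right)\right) - 317\right)^{2} = \left(\left(-22 + 2 \left(2 - 0\right)\right) - 317\right)^{2} = \left(\left(-22 + 2 \left(2 + 0\right)\right) - 317\right)^{2} = \left(\left(-22 + 2 \cdot 2\right) - 317\right)^{2} = \left(\left(-22 + 4\right) - 317\right)^{2} = \left(-18 - 317\right)^{2} = \left(-335\right)^{2} = 112225$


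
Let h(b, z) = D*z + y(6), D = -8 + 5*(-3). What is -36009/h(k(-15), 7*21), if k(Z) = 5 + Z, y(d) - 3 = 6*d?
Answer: 12003/1114 ≈ 10.775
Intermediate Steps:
y(d) = 3 + 6*d
D = -23 (D = -8 - 15 = -23)
h(b, z) = 39 - 23*z (h(b, z) = -23*z + (3 + 6*6) = -23*z + (3 + 36) = -23*z + 39 = 39 - 23*z)
-36009/h(k(-15), 7*21) = -36009/(39 - 161*21) = -36009/(39 - 23*147) = -36009/(39 - 3381) = -36009/(-3342) = -36009*(-1/3342) = 12003/1114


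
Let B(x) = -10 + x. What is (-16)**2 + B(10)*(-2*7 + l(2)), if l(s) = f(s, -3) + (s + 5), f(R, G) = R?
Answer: 256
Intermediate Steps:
l(s) = 5 + 2*s (l(s) = s + (s + 5) = s + (5 + s) = 5 + 2*s)
(-16)**2 + B(10)*(-2*7 + l(2)) = (-16)**2 + (-10 + 10)*(-2*7 + (5 + 2*2)) = 256 + 0*(-14 + (5 + 4)) = 256 + 0*(-14 + 9) = 256 + 0*(-5) = 256 + 0 = 256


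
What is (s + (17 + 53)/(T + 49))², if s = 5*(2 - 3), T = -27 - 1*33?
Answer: 15625/121 ≈ 129.13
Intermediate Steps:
T = -60 (T = -27 - 33 = -60)
s = -5 (s = 5*(-1) = -5)
(s + (17 + 53)/(T + 49))² = (-5 + (17 + 53)/(-60 + 49))² = (-5 + 70/(-11))² = (-5 + 70*(-1/11))² = (-5 - 70/11)² = (-125/11)² = 15625/121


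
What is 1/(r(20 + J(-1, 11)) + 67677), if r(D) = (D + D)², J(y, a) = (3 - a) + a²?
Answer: 1/138433 ≈ 7.2237e-6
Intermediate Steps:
J(y, a) = 3 + a² - a
r(D) = 4*D² (r(D) = (2*D)² = 4*D²)
1/(r(20 + J(-1, 11)) + 67677) = 1/(4*(20 + (3 + 11² - 1*11))² + 67677) = 1/(4*(20 + (3 + 121 - 11))² + 67677) = 1/(4*(20 + 113)² + 67677) = 1/(4*133² + 67677) = 1/(4*17689 + 67677) = 1/(70756 + 67677) = 1/138433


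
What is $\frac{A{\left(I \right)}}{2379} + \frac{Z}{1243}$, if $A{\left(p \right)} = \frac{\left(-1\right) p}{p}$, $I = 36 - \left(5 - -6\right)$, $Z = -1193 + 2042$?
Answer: $\frac{2018528}{2957097} \approx 0.6826$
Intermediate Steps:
$Z = 849$
$I = 25$ ($I = 36 - \left(5 + 6\right) = 36 - 11 = 25$)
$A{\left(p \right)} = -1$
$\frac{A{\left(I \right)}}{2379} + \frac{Z}{1243} = - \frac{1}{2379} + \frac{849}{1243} = \frac{2018528}{2957097}$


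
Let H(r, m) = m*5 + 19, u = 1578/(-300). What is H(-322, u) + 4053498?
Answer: 40534907/10 ≈ 4.0535e+6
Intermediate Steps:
u = -263/50 (u = 1578*(-1/300) = -263/50 ≈ -5.2600)
H(r, m) = 19 + 5*m (H(r, m) = 5*m + 19 = 19 + 5*m)
H(-322, u) + 4053498 = (19 + 5*(-263/50)) + 4053498 = (19 - 263/10) + 4053498 = -73/10 + 4053498 = 40534907/10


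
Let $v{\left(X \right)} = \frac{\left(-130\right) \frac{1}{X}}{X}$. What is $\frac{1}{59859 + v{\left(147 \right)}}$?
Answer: $\frac{21609}{1293493001} \approx 1.6706 \cdot 10^{-5}$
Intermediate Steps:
$v{\left(X \right)} = - \frac{130}{X^{2}}$
$\frac{1}{59859 + v{\left(147 \right)}} = \frac{1}{59859 - \frac{130}{21609}} = \frac{1}{\frac{1293493001}{21609}} = \frac{21609}{1293493001}$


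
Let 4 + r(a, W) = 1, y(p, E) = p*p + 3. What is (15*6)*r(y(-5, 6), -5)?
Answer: -270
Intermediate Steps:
y(p, E) = 3 + p² (y(p, E) = p² + 3 = 3 + p²)
r(a, W) = -3 (r(a, W) = -4 + 1 = -3)
(15*6)*r(y(-5, 6), -5) = (15*6)*(-3) = 90*(-3) = -270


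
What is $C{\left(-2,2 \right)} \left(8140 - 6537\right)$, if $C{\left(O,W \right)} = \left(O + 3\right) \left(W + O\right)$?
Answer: $0$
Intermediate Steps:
$C{\left(O,W \right)} = \left(3 + O\right) \left(O + W\right)$
$C{\left(-2,2 \right)} \left(8140 - 6537\right) = \left(\left(-2\right)^{2} + 3 \left(-2\right) + 3 \cdot 2 - 4\right) \left(8140 - 6537\right) = \left(4 - 6 + 6 - 4\right) \left(8140 - 6537\right) = 0 \cdot 1603 = 0$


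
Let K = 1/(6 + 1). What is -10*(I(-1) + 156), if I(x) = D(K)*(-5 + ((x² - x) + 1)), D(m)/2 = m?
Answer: -10880/7 ≈ -1554.3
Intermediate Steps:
K = ⅐ (K = 1/7 = ⅐ ≈ 0.14286)
D(m) = 2*m
I(x) = -8/7 - 2*x/7 + 2*x²/7 (I(x) = (2*(⅐))*(-5 + ((x² - x) + 1)) = 2*(-5 + (1 + x² - x))/7 = 2*(-4 + x² - x)/7 = -8/7 - 2*x/7 + 2*x²/7)
-10*(I(-1) + 156) = -10*((-8/7 - 2/7*(-1) + (2/7)*(-1)²) + 156) = -10*((-8/7 + 2/7 + (2/7)*1) + 156) = -10*((-8/7 + 2/7 + 2/7) + 156) = -10*(-4/7 + 156) = -10*1088/7 = -10880/7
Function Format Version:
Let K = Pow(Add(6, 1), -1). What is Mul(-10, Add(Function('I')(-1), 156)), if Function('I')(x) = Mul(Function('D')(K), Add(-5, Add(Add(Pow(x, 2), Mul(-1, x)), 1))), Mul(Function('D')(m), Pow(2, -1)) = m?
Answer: Rational(-10880, 7) ≈ -1554.3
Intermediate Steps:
K = Rational(1, 7) (K = Pow(7, -1) = Rational(1, 7) ≈ 0.14286)
Function('D')(m) = Mul(2, m)
Function('I')(x) = Add(Rational(-8, 7), Mul(Rational(-2, 7), x), Mul(Rational(2, 7), Pow(x, 2))) (Function('I')(x) = Mul(Mul(2, Rational(1, 7)), Add(-5, Add(Add(Pow(x, 2), Mul(-1, x)), 1))) = Mul(Rational(2, 7), Add(-5, Add(1, Pow(x, 2), Mul(-1, x)))) = Mul(Rational(2, 7), Add(-4, Pow(x, 2), Mul(-1, x))) = Add(Rational(-8, 7), Mul(Rational(-2, 7), x), Mul(Rational(2, 7), Pow(x, 2))))
Mul(-10, Add(Function('I')(-1), 156)) = Mul(-10, Add(Add(Rational(-8, 7), Mul(Rational(-2, 7), -1), Mul(Rational(2, 7), Pow(-1, 2))), 156)) = Mul(-10, Add(Add(Rational(-8, 7), Rational(2, 7), Mul(Rational(2, 7), 1)), 156)) = Mul(-10, Add(Add(Rational(-8, 7), Rational(2, 7), Rational(2, 7)), 156)) = Mul(-10, Add(Rational(-4, 7), 156)) = Mul(-10, Rational(1088, 7)) = Rational(-10880, 7)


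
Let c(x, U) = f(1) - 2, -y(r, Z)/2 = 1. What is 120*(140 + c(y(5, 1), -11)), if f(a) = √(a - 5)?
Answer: 16560 + 240*I ≈ 16560.0 + 240.0*I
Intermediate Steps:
y(r, Z) = -2 (y(r, Z) = -2*1 = -2)
f(a) = √(-5 + a)
c(x, U) = -2 + 2*I (c(x, U) = √(-5 + 1) - 2 = √(-4) - 2 = 2*I - 2 = -2 + 2*I)
120*(140 + c(y(5, 1), -11)) = 120*(140 + (-2 + 2*I)) = 120*(138 + 2*I) = 16560 + 240*I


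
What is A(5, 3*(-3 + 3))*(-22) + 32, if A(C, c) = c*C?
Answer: 32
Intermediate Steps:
A(C, c) = C*c
A(5, 3*(-3 + 3))*(-22) + 32 = (5*(3*(-3 + 3)))*(-22) + 32 = (5*(3*0))*(-22) + 32 = (5*0)*(-22) + 32 = 0*(-22) + 32 = 0 + 32 = 32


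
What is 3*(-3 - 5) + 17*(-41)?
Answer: -721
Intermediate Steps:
3*(-3 - 5) + 17*(-41) = 3*(-8) - 697 = -24 - 697 = -721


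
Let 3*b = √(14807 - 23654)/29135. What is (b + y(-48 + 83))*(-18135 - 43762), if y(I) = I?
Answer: -2166395 - 61897*I*√983/29135 ≈ -2.1664e+6 - 66.609*I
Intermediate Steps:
b = I*√983/29135 (b = (√(14807 - 23654)/29135)/3 = (√(-8847)*(1/29135))/3 = ((3*I*√983)*(1/29135))/3 = (3*I*√983/29135)/3 = I*√983/29135 ≈ 0.0010761*I)
(b + y(-48 + 83))*(-18135 - 43762) = (I*√983/29135 + (-48 + 83))*(-18135 - 43762) = (I*√983/29135 + 35)*(-61897) = (35 + I*√983/29135)*(-61897) = -2166395 - 61897*I*√983/29135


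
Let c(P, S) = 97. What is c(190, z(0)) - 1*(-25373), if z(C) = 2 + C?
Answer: 25470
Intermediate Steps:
c(190, z(0)) - 1*(-25373) = 97 - 1*(-25373) = 97 + 25373 = 25470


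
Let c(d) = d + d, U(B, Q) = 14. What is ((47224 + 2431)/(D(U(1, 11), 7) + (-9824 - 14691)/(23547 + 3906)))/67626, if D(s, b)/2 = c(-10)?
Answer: -90878581/5061287634 ≈ -0.017956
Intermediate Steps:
c(d) = 2*d
D(s, b) = -40 (D(s, b) = 2*(2*(-10)) = 2*(-20) = -40)
((47224 + 2431)/(D(U(1, 11), 7) + (-9824 - 14691)/(23547 + 3906)))/67626 = ((47224 + 2431)/(-40 + (-9824 - 14691)/(23547 + 3906)))/67626 = (49655/(-40 - 24515/27453))*(1/67626) = (49655/(-1122635/27453))*(1/67626) = (49655*(-27453/1122635))*(1/67626) = -272635743/224527*1/67626 = -90878581/5061287634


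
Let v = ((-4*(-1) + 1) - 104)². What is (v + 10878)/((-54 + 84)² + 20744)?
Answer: 20679/21644 ≈ 0.95541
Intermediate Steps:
v = 9801 (v = ((4 + 1) - 104)² = (5 - 104)² = (-99)² = 9801)
(v + 10878)/((-54 + 84)² + 20744) = (9801 + 10878)/((-54 + 84)² + 20744) = 20679/(30² + 20744) = 20679/(900 + 20744) = 20679/21644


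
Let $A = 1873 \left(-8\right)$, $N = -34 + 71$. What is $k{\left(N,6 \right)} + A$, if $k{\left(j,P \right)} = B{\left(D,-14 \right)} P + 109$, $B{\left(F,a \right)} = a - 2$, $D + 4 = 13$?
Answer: $-14971$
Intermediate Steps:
$D = 9$ ($D = -4 + 13 = 9$)
$N = 37$
$B{\left(F,a \right)} = -2 + a$ ($B{\left(F,a \right)} = a - 2 = -2 + a$)
$k{\left(j,P \right)} = 109 - 16 P$ ($k{\left(j,P \right)} = \left(-2 - 14\right) P + 109 = - 16 P + 109 = 109 - 16 P$)
$A = -14984$
$k{\left(N,6 \right)} + A = \left(109 - 96\right) - 14984 = 13 - 14984 = -14971$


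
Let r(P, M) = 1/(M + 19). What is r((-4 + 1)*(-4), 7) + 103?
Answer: 2679/26 ≈ 103.04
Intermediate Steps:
r(P, M) = 1/(19 + M)
r((-4 + 1)*(-4), 7) + 103 = 1/(19 + 7) + 103 = 1/26 + 103 = 2679/26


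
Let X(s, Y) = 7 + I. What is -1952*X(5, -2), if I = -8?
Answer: 1952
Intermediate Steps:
X(s, Y) = -1 (X(s, Y) = 7 - 8 = -1)
-1952*X(5, -2) = -1952*(-1) = 1952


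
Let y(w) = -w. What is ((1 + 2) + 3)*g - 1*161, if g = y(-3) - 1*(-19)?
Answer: -29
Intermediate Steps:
g = 22 (g = -1*(-3) - 1*(-19) = 3 + 19 = 22)
((1 + 2) + 3)*g - 1*161 = ((1 + 2) + 3)*22 - 1*161 = (3 + 3)*22 - 161 = 6*22 - 161 = 132 - 161 = -29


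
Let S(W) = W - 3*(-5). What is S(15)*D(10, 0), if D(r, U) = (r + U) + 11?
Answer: 630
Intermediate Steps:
D(r, U) = 11 + U + r (D(r, U) = (U + r) + 11 = 11 + U + r)
S(W) = 15 + W (S(W) = W + 15 = 15 + W)
S(15)*D(10, 0) = (15 + 15)*(11 + 0 + 10) = 30*21 = 630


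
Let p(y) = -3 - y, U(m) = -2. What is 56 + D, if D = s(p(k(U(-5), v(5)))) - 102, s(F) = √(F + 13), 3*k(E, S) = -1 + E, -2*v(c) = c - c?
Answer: -46 + √11 ≈ -42.683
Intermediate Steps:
v(c) = 0 (v(c) = -(c - c)/2 = -½*0 = 0)
k(E, S) = -⅓ + E/3 (k(E, S) = (-1 + E)/3 = -⅓ + E/3)
s(F) = √(13 + F)
D = -102 + √11 (D = √(13 + (-3 - (-⅓ + (⅓)*(-2)))) - 102 = √(13 + (-3 - (-⅓ - ⅔))) - 102 = √(13 + (-3 - 1*(-1))) - 102 = √(13 + (-3 + 1)) - 102 = √(13 - 2) - 102 = √11 - 102 = -102 + √11 ≈ -98.683)
56 + D = 56 + (-102 + √11) = -46 + √11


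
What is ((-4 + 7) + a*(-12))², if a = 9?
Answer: 11025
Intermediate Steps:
((-4 + 7) + a*(-12))² = ((-4 + 7) + 9*(-12))² = (3 - 108)² = (-105)² = 11025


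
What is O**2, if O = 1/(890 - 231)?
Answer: 1/434281 ≈ 2.3027e-6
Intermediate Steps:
O = 1/659 ≈ 0.0015175
O**2 = (1/659)**2 = 1/434281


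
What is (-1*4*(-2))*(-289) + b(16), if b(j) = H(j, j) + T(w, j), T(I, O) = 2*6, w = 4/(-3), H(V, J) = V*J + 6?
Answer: -2038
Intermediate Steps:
H(V, J) = 6 + J*V (H(V, J) = J*V + 6 = 6 + J*V)
w = -4/3 (w = 4*(-⅓) = -4/3 ≈ -1.3333)
T(I, O) = 12
b(j) = 18 + j² (b(j) = (6 + j*j) + 12 = (6 + j²) + 12 = 18 + j²)
(-1*4*(-2))*(-289) + b(16) = (-1*4*(-2))*(-289) + (18 + 16²) = -4*(-2)*(-289) + (18 + 256) = 8*(-289) + 274 = -2312 + 274 = -2038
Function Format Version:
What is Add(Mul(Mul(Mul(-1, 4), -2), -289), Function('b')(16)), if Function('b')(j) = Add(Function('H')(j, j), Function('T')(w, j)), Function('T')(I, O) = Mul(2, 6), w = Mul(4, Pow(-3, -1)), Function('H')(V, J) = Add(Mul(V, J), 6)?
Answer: -2038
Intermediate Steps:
Function('H')(V, J) = Add(6, Mul(J, V)) (Function('H')(V, J) = Add(Mul(J, V), 6) = Add(6, Mul(J, V)))
w = Rational(-4, 3) (w = Mul(4, Rational(-1, 3)) = Rational(-4, 3) ≈ -1.3333)
Function('T')(I, O) = 12
Function('b')(j) = Add(18, Pow(j, 2)) (Function('b')(j) = Add(Add(6, Mul(j, j)), 12) = Add(Add(6, Pow(j, 2)), 12) = Add(18, Pow(j, 2)))
Add(Mul(Mul(Mul(-1, 4), -2), -289), Function('b')(16)) = Add(Mul(Mul(Mul(-1, 4), -2), -289), Add(18, Pow(16, 2))) = Add(Mul(Mul(-4, -2), -289), Add(18, 256)) = Add(Mul(8, -289), 274) = Add(-2312, 274) = -2038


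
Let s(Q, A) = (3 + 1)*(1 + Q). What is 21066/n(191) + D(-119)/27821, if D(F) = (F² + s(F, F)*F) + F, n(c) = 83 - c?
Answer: -96415751/500778 ≈ -192.53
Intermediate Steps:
s(Q, A) = 4 + 4*Q (s(Q, A) = 4*(1 + Q) = 4 + 4*Q)
D(F) = F + F² + F*(4 + 4*F) (D(F) = (F² + (4 + 4*F)*F) + F = (F² + F*(4 + 4*F)) + F = F + F² + F*(4 + 4*F))
21066/n(191) + D(-119)/27821 = 21066/(83 - 1*191) + (5*(-119)*(1 - 119))/27821 = 21066/(83 - 191) + (5*(-119)*(-118))*(1/27821) = 21066/(-108) + 70210*(1/27821) = 21066*(-1/108) + 70210/27821 = -3511/18 + 70210/27821 = -96415751/500778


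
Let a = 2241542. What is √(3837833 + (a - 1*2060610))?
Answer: √4018765 ≈ 2004.7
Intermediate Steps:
√(3837833 + (a - 1*2060610)) = √(3837833 + (2241542 - 1*2060610)) = √(3837833 + (2241542 - 2060610)) = √(3837833 + 180932) = √4018765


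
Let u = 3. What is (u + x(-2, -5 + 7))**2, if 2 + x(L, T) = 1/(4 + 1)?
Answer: 36/25 ≈ 1.4400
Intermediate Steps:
x(L, T) = -9/5 (x(L, T) = -2 + 1/(4 + 1) = -2 + 1/5 = -9/5)
(u + x(-2, -5 + 7))**2 = (3 - 9/5)**2 = (6/5)**2 = 36/25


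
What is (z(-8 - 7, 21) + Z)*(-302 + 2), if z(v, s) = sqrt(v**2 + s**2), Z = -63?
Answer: 18900 - 900*sqrt(74) ≈ 11158.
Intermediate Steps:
z(v, s) = sqrt(s**2 + v**2)
(z(-8 - 7, 21) + Z)*(-302 + 2) = (sqrt(21**2 + (-8 - 7)**2) - 63)*(-302 + 2) = (sqrt(441 + (-15)**2) - 63)*(-300) = (sqrt(441 + 225) - 63)*(-300) = (sqrt(666) - 63)*(-300) = (3*sqrt(74) - 63)*(-300) = (-63 + 3*sqrt(74))*(-300) = 18900 - 900*sqrt(74)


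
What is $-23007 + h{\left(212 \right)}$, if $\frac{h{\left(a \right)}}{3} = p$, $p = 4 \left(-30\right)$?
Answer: $-23367$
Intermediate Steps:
$p = -120$
$h{\left(a \right)} = -360$ ($h{\left(a \right)} = 3 \left(-120\right) = -360$)
$-23007 + h{\left(212 \right)} = -23007 - 360 = -23367$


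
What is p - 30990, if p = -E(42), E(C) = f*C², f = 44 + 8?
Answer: -122718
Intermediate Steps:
f = 52
E(C) = 52*C²
p = -91728 (p = -52*42² = -52*1764 = -1*91728 = -91728)
p - 30990 = -91728 - 30990 = -122718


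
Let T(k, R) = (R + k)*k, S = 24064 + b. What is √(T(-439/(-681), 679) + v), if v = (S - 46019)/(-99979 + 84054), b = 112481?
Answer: 2*√10379696413333/309855 ≈ 20.795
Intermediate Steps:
S = 136545 (S = 24064 + 112481 = 136545)
T(k, R) = k*(R + k)
v = -90526/15925 (v = (136545 - 46019)/(-99979 + 84054) = 90526/(-15925) = 90526*(-1/15925) = -90526/15925 ≈ -5.6845)
√(T(-439/(-681), 679) + v) = √((-439/(-681))*(679 - 439/(-681)) - 90526/15925) = √((-439*(-1/681))*(679 - 439*(-1/681)) - 90526/15925) = √(439*(679 + 439/681)/681 - 90526/15925) = √((439/681)*(462838/681) - 90526/15925) = √(203185882/463761 - 90526/15925) = √(3193752742564/7385393925) = 2*√10379696413333/309855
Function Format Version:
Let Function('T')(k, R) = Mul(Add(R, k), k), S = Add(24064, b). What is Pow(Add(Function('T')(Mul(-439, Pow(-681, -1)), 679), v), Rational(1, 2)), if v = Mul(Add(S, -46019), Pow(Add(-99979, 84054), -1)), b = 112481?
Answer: Mul(Rational(2, 309855), Pow(10379696413333, Rational(1, 2))) ≈ 20.795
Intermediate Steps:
S = 136545 (S = Add(24064, 112481) = 136545)
Function('T')(k, R) = Mul(k, Add(R, k))
v = Rational(-90526, 15925) (v = Mul(Add(136545, -46019), Pow(Add(-99979, 84054), -1)) = Mul(90526, Pow(-15925, -1)) = Mul(90526, Rational(-1, 15925)) = Rational(-90526, 15925) ≈ -5.6845)
Pow(Add(Function('T')(Mul(-439, Pow(-681, -1)), 679), v), Rational(1, 2)) = Pow(Add(Mul(Mul(-439, Pow(-681, -1)), Add(679, Mul(-439, Pow(-681, -1)))), Rational(-90526, 15925)), Rational(1, 2)) = Pow(Add(Mul(Mul(-439, Rational(-1, 681)), Add(679, Mul(-439, Rational(-1, 681)))), Rational(-90526, 15925)), Rational(1, 2)) = Pow(Add(Mul(Rational(439, 681), Add(679, Rational(439, 681))), Rational(-90526, 15925)), Rational(1, 2)) = Pow(Add(Mul(Rational(439, 681), Rational(462838, 681)), Rational(-90526, 15925)), Rational(1, 2)) = Pow(Add(Rational(203185882, 463761), Rational(-90526, 15925)), Rational(1, 2)) = Pow(Rational(3193752742564, 7385393925), Rational(1, 2)) = Mul(Rational(2, 309855), Pow(10379696413333, Rational(1, 2)))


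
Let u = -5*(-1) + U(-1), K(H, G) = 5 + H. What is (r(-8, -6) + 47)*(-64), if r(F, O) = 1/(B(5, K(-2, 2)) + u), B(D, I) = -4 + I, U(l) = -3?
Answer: -3072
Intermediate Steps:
u = 2 (u = -5*(-1) - 3 = 5 - 3 = 2)
r(F, O) = 1 (r(F, O) = 1/((-4 + (5 - 2)) + 2) = 1/((-4 + 3) + 2) = 1/(-1 + 2) = 1/1 = 1)
(r(-8, -6) + 47)*(-64) = (1 + 47)*(-64) = 48*(-64) = -3072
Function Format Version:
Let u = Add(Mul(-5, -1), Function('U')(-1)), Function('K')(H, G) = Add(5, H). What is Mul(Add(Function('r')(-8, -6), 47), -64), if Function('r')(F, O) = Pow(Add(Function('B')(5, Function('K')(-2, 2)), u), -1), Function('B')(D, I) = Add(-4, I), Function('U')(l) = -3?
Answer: -3072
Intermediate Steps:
u = 2 (u = Add(Mul(-5, -1), -3) = Add(5, -3) = 2)
Function('r')(F, O) = 1 (Function('r')(F, O) = Pow(Add(Add(-4, Add(5, -2)), 2), -1) = Pow(Add(Add(-4, 3), 2), -1) = Pow(Add(-1, 2), -1) = Pow(1, -1) = 1)
Mul(Add(Function('r')(-8, -6), 47), -64) = Mul(Add(1, 47), -64) = Mul(48, -64) = -3072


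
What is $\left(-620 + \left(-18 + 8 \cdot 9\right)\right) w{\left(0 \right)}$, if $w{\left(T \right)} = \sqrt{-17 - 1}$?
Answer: $- 1698 i \sqrt{2} \approx - 2401.3 i$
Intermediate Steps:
$w{\left(T \right)} = 3 i \sqrt{2}$ ($w{\left(T \right)} = \sqrt{-18} = 3 i \sqrt{2}$)
$\left(-620 + \left(-18 + 8 \cdot 9\right)\right) w{\left(0 \right)} = \left(-620 + \left(-18 + 8 \cdot 9\right)\right) 3 i \sqrt{2} = \left(-620 + \left(-18 + 72\right)\right) 3 i \sqrt{2} = \left(-620 + 54\right) 3 i \sqrt{2} = - 566 \cdot 3 i \sqrt{2} = - 1698 i \sqrt{2}$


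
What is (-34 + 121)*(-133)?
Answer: -11571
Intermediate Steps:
(-34 + 121)*(-133) = 87*(-133) = -11571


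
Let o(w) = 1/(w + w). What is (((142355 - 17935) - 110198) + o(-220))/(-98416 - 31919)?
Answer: -2085893/19115800 ≈ -0.10912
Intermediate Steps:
o(w) = 1/(2*w)
(((142355 - 17935) - 110198) + o(-220))/(-98416 - 31919) = (((142355 - 17935) - 110198) + (1/2)/(-220))/(-98416 - 31919) = ((124420 - 110198) + (1/2)*(-1/220))/(-130335) = (14222 - 1/440)*(-1/130335) = (6257679/440)*(-1/130335) = -2085893/19115800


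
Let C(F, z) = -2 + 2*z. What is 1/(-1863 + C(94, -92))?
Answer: -1/2049 ≈ -0.00048804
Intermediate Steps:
1/(-1863 + C(94, -92)) = 1/(-1863 + (-2 + 2*(-92))) = 1/(-1863 + (-2 - 184)) = 1/(-1863 - 186) = 1/(-2049) = -1/2049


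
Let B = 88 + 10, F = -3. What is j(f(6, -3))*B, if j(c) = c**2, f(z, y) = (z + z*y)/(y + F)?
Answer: 392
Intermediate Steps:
f(z, y) = (z + y*z)/(-3 + y) (f(z, y) = (z + z*y)/(y - 3) = (z + y*z)/(-3 + y))
B = 98
j(f(6, -3))*B = (6*(1 - 3)/(-3 - 3))**2*98 = (6*(-2)/(-6))**2*98 = (6*(-1/6)*(-2))**2*98 = 2**2*98 = 4*98 = 392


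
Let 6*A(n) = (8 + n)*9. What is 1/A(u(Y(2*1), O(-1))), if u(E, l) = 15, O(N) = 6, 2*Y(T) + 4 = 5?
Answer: 2/69 ≈ 0.028986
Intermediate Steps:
Y(T) = 1/2 (Y(T) = -2 + (1/2)*5 = -2 + 5/2 = 1/2)
A(n) = 12 + 3*n/2 (A(n) = ((8 + n)*9)/6 = (72 + 9*n)/6 = 12 + 3*n/2)
1/A(u(Y(2*1), O(-1))) = 1/(12 + (3/2)*15) = 1/(12 + 45/2) = 1/(69/2) = 2/69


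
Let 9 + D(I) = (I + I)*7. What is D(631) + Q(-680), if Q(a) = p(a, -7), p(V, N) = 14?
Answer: 8839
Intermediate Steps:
Q(a) = 14
D(I) = -9 + 14*I (D(I) = -9 + (I + I)*7 = -9 + (2*I)*7 = -9 + 14*I)
D(631) + Q(-680) = (-9 + 14*631) + 14 = (-9 + 8834) + 14 = 8825 + 14 = 8839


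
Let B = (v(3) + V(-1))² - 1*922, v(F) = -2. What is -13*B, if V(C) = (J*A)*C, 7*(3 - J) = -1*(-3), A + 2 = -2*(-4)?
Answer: 393822/49 ≈ 8037.2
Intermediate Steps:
A = 6 (A = -2 - 2*(-4) = -2 + 8 = 6)
J = 18/7 (J = 3 - (-1)*(-3)/7 = 3 - ⅐*3 = 3 - 3/7 = 18/7 ≈ 2.5714)
V(C) = 108*C/7 (V(C) = ((18/7)*6)*C = 108*C/7)
B = -30294/49 (B = (-2 + (108/7)*(-1))² - 1*922 = (-2 - 108/7)² - 922 = (-122/7)² - 922 = 14884/49 - 922 = -30294/49 ≈ -618.25)
-13*B = -13*(-30294/49) = 393822/49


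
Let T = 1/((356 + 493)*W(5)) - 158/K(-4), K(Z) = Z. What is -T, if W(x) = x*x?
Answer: -1676777/42450 ≈ -39.500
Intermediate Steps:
W(x) = x**2
T = 1676777/42450 (T = 1/((356 + 493)*(5**2)) - 158/(-4) = 1/(849*25) - 158*(-1/4) = (1/849)*(1/25) + 79/2 = 1/21225 + 79/2 = 1676777/42450 ≈ 39.500)
-T = -1*1676777/42450 = -1676777/42450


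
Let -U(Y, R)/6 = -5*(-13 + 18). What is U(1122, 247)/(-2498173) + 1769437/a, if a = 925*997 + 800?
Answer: 4420221284851/2305876133325 ≈ 1.9169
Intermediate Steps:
a = 923025 (a = 922225 + 800 = 923025)
U(Y, R) = 150 (U(Y, R) = -(-30)*(-13 + 18) = -(-30)*5 = -6*(-25) = 150)
U(1122, 247)/(-2498173) + 1769437/a = 150/(-2498173) + 1769437/923025 = 150*(-1/2498173) + 1769437*(1/923025) = -150/2498173 + 1769437/923025 = 4420221284851/2305876133325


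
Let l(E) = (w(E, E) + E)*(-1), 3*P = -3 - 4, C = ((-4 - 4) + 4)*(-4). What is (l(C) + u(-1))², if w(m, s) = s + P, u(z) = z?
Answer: 8464/9 ≈ 940.44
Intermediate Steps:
C = 16 (C = (-8 + 4)*(-4) = -4*(-4) = 16)
P = -7/3 (P = (-3 - 4)/3 = (⅓)*(-7) = -7/3 ≈ -2.3333)
w(m, s) = -7/3 + s (w(m, s) = s - 7/3 = -7/3 + s)
l(E) = 7/3 - 2*E (l(E) = ((-7/3 + E) + E)*(-1) = (-7/3 + 2*E)*(-1) = 7/3 - 2*E)
(l(C) + u(-1))² = ((7/3 - 2*16) - 1)² = ((7/3 - 32) - 1)² = (-89/3 - 1)² = (-92/3)² = 8464/9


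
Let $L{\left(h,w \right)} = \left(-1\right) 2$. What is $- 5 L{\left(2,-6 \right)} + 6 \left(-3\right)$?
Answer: $-8$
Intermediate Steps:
$L{\left(h,w \right)} = -2$
$- 5 L{\left(2,-6 \right)} + 6 \left(-3\right) = \left(-5\right) \left(-2\right) + 6 \left(-3\right) = 10 - 18 = -8$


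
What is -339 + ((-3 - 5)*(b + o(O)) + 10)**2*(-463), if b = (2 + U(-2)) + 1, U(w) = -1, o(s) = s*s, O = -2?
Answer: -668911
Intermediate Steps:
o(s) = s**2
b = 2 (b = (2 - 1) + 1 = 1 + 1 = 2)
-339 + ((-3 - 5)*(b + o(O)) + 10)**2*(-463) = -339 + ((-3 - 5)*(2 + (-2)**2) + 10)**2*(-463) = -339 + (-8*(2 + 4) + 10)**2*(-463) = -339 + (-8*6 + 10)**2*(-463) = -339 + (-48 + 10)**2*(-463) = -339 + (-38)**2*(-463) = -339 + 1444*(-463) = -339 - 668572 = -668911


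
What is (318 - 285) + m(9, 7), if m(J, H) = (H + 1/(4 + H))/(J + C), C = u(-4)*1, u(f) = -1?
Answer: 1491/44 ≈ 33.886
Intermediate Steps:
C = -1 (C = -1*1 = -1)
m(J, H) = (H + 1/(4 + H))/(-1 + J) (m(J, H) = (H + 1/(4 + H))/(J - 1) = (H + 1/(4 + H))/(-1 + J))
(318 - 285) + m(9, 7) = (318 - 285) + (1 + 7² + 4*7)/(-4 - 1*7 + 4*9 + 7*9) = 33 + (1 + 49 + 28)/(-4 - 7 + 36 + 63) = 33 + 78/88 = 33 + (1/88)*78 = 33 + 39/44 = 1491/44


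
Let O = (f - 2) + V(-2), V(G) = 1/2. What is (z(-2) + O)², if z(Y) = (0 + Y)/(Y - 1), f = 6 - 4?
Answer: 49/36 ≈ 1.3611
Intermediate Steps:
V(G) = ½
f = 2
z(Y) = Y/(-1 + Y)
O = ½ (O = (2 - 2) + ½ = 0 + ½ = ½ ≈ 0.50000)
(z(-2) + O)² = (-2/(-1 - 2) + ½)² = (-2/(-3) + ½)² = (-2*(-⅓) + ½)² = (⅔ + ½)² = (7/6)² = 49/36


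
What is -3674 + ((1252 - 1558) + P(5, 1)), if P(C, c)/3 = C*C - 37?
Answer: -4016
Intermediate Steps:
P(C, c) = -111 + 3*C² (P(C, c) = 3*(C*C - 37) = 3*(C² - 37) = 3*(-37 + C²) = -111 + 3*C²)
-3674 + ((1252 - 1558) + P(5, 1)) = -3674 + ((1252 - 1558) + (-111 + 3*5²)) = -3674 + (-306 + (-111 + 3*25)) = -3674 + (-306 + (-111 + 75)) = -3674 + (-306 - 36) = -3674 - 342 = -4016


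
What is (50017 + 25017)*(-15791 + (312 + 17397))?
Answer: 143915212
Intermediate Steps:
(50017 + 25017)*(-15791 + (312 + 17397)) = 75034*(-15791 + 17709) = 75034*1918 = 143915212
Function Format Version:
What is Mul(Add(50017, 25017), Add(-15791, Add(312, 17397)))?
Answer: 143915212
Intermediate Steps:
Mul(Add(50017, 25017), Add(-15791, Add(312, 17397))) = Mul(75034, Add(-15791, 17709)) = Mul(75034, 1918) = 143915212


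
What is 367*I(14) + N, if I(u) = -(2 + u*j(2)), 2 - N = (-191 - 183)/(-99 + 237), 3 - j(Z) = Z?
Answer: -404843/69 ≈ -5867.3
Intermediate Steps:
j(Z) = 3 - Z
N = 325/69 (N = 2 - (-191 - 183)/(-99 + 237) = 2 - (-374)/138 = 2 - 1*(-187/69) = 2 + 187/69 = 325/69 ≈ 4.7101)
I(u) = -2 - u (I(u) = -(2 + u*(3 - 1*2)) = -(2 + u*(3 - 2)) = -(2 + u*1) = -(2 + u) = -2 - u)
367*I(14) + N = 367*(-2 - 1*14) + 325/69 = 367*(-2 - 14) + 325/69 = 367*(-16) + 325/69 = -5872 + 325/69 = -404843/69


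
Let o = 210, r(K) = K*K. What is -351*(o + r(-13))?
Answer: -133029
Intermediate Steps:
r(K) = K**2
-351*(o + r(-13)) = -351*(210 + (-13)**2) = -351*(210 + 169) = -351*379 = -133029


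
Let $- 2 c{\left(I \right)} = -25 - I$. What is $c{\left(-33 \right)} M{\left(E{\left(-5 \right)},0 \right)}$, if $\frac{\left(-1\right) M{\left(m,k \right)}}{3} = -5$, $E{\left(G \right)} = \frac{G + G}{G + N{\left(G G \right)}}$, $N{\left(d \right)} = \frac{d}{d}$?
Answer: $-60$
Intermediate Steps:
$c{\left(I \right)} = \frac{25}{2} + \frac{I}{2}$ ($c{\left(I \right)} = - \frac{-25 - I}{2} = \frac{25}{2} + \frac{I}{2}$)
$N{\left(d \right)} = 1$
$E{\left(G \right)} = \frac{2 G}{1 + G}$ ($E{\left(G \right)} = \frac{G + G}{G + 1} = \frac{2 G}{1 + G}$)
$M{\left(m,k \right)} = 15$ ($M{\left(m,k \right)} = \left(-3\right) \left(-5\right) = 15$)
$c{\left(-33 \right)} M{\left(E{\left(-5 \right)},0 \right)} = \left(\frac{25}{2} + \frac{1}{2} \left(-33\right)\right) 15 = \left(\frac{25}{2} - \frac{33}{2}\right) 15 = \left(-4\right) 15 = -60$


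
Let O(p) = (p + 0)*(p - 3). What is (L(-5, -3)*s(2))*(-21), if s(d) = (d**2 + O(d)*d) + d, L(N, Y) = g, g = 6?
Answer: -252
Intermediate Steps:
L(N, Y) = 6
O(p) = p*(-3 + p)
s(d) = d + d**2 + d**2*(-3 + d) (s(d) = (d**2 + (d*(-3 + d))*d) + d = (d**2 + d**2*(-3 + d)) + d = d + d**2 + d**2*(-3 + d))
(L(-5, -3)*s(2))*(-21) = (6*(2*(1 + 2 + 2*(-3 + 2))))*(-21) = (6*(2*(1 + 2 + 2*(-1))))*(-21) = (6*(2*(1 + 2 - 2)))*(-21) = (6*(2*1))*(-21) = (6*2)*(-21) = 12*(-21) = -252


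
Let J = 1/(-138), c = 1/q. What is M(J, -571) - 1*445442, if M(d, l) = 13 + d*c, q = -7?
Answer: -430284413/966 ≈ -4.4543e+5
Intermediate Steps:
c = -⅐ (c = 1/(-7) = -⅐ ≈ -0.14286)
J = -1/138 ≈ -0.0072464
M(d, l) = 13 - d/7 (M(d, l) = 13 + d*(-⅐) = 13 - d/7)
M(J, -571) - 1*445442 = (13 - ⅐*(-1/138)) - 1*445442 = (13 + 1/966) - 445442 = 12559/966 - 445442 = -430284413/966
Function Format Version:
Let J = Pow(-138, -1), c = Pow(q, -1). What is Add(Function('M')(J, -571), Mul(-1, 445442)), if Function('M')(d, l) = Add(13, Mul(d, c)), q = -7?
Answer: Rational(-430284413, 966) ≈ -4.4543e+5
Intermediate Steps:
c = Rational(-1, 7) (c = Pow(-7, -1) = Rational(-1, 7) ≈ -0.14286)
J = Rational(-1, 138) ≈ -0.0072464
Function('M')(d, l) = Add(13, Mul(Rational(-1, 7), d)) (Function('M')(d, l) = Add(13, Mul(d, Rational(-1, 7))) = Add(13, Mul(Rational(-1, 7), d)))
Add(Function('M')(J, -571), Mul(-1, 445442)) = Add(Add(13, Mul(Rational(-1, 7), Rational(-1, 138))), Mul(-1, 445442)) = Add(Add(13, Rational(1, 966)), -445442) = Add(Rational(12559, 966), -445442) = Rational(-430284413, 966)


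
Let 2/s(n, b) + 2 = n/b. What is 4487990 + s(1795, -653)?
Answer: 13917255684/3101 ≈ 4.4880e+6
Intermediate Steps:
s(n, b) = 2/(-2 + n/b)
4487990 + s(1795, -653) = 4487990 - 2*(-653)/(-1*1795 + 2*(-653)) = 4487990 - 2*(-653)/(-1795 - 1306) = 4487990 - 2*(-653)/(-3101) = 4487990 - 2*(-653)*(-1/3101) = 4487990 - 1306/3101 = 13917255684/3101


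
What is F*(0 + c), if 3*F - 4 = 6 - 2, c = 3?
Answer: 8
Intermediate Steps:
F = 8/3 (F = 4/3 + (6 - 2)/3 = 4/3 + (⅓)*4 = 4/3 + 4/3 = 8/3 ≈ 2.6667)
F*(0 + c) = 8*(0 + 3)/3 = (8/3)*3 = 8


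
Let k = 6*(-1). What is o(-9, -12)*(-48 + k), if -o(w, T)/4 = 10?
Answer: 2160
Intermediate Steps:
o(w, T) = -40 (o(w, T) = -4*10 = -40)
k = -6
o(-9, -12)*(-48 + k) = -40*(-48 - 6) = -40*(-54) = 2160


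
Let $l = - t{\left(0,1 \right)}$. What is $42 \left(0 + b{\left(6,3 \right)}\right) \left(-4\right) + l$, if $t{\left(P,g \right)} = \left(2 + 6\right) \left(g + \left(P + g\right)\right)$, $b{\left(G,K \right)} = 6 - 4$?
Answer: $-352$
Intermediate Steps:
$b{\left(G,K \right)} = 2$ ($b{\left(G,K \right)} = 6 - 4 = 2$)
$t{\left(P,g \right)} = 8 P + 16 g$ ($t{\left(P,g \right)} = 8 \left(P + 2 g\right) = 8 P + 16 g$)
$l = -16$ ($l = - (8 \cdot 0 + 16 \cdot 1) = - (0 + 16) = \left(-1\right) 16 = -16$)
$42 \left(0 + b{\left(6,3 \right)}\right) \left(-4\right) + l = 42 \left(0 + 2\right) \left(-4\right) - 16 = 42 \cdot 2 \left(-4\right) - 16 = 42 \left(-8\right) - 16 = -336 - 16 = -352$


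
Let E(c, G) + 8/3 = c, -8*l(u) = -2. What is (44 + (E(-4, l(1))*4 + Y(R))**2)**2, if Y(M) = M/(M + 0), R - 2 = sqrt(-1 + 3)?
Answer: 40005625/81 ≈ 4.9390e+5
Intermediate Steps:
l(u) = 1/4 (l(u) = -1/8*(-2) = 1/4)
R = 2 + sqrt(2) (R = 2 + sqrt(-1 + 3) = 2 + sqrt(2) ≈ 3.4142)
Y(M) = 1 (Y(M) = M/M = 1)
E(c, G) = -8/3 + c
(44 + (E(-4, l(1))*4 + Y(R))**2)**2 = (44 + ((-8/3 - 4)*4 + 1)**2)**2 = (44 + (-20/3*4 + 1)**2)**2 = (44 + (-80/3 + 1)**2)**2 = (44 + (-77/3)**2)**2 = (44 + 5929/9)**2 = (6325/9)**2 = 40005625/81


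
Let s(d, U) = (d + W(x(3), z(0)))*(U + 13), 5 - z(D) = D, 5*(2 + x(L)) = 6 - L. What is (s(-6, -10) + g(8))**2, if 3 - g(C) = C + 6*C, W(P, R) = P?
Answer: 141376/25 ≈ 5655.0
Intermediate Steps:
x(L) = -4/5 - L/5 (x(L) = -2 + (6 - L)/5 = -2 + (6/5 - L/5) = -4/5 - L/5)
z(D) = 5 - D
s(d, U) = (13 + U)*(-7/5 + d) (s(d, U) = (d + (-4/5 - 1/5*3))*(U + 13) = (d + (-4/5 - 3/5))*(13 + U) = (d - 7/5)*(13 + U) = (-7/5 + d)*(13 + U) = (13 + U)*(-7/5 + d))
g(C) = 3 - 7*C (g(C) = 3 - (C + 6*C) = 3 - 7*C)
(s(-6, -10) + g(8))**2 = ((-91/5 + 13*(-6) - 7/5*(-10) - 10*(-6)) + (3 - 7*8))**2 = ((-91/5 - 78 + 14 + 60) + (3 - 56))**2 = (-111/5 - 53)**2 = (-376/5)**2 = 141376/25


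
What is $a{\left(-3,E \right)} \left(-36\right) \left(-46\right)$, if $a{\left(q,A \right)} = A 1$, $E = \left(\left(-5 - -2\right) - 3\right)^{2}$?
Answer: $59616$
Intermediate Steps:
$E = 36$ ($E = \left(\left(-5 + 2\right) - 3\right)^{2} = \left(-3 - 3\right)^{2} = \left(-6\right)^{2} = 36$)
$a{\left(q,A \right)} = A$
$a{\left(-3,E \right)} \left(-36\right) \left(-46\right) = 36 \left(-36\right) \left(-46\right) = \left(-1296\right) \left(-46\right) = 59616$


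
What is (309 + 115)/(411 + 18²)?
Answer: 424/735 ≈ 0.57687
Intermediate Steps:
(309 + 115)/(411 + 18²) = 424/(411 + 324) = 424/735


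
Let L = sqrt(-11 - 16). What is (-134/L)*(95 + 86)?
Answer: 24254*I*sqrt(3)/9 ≈ 4667.7*I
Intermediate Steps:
L = 3*I*sqrt(3) (L = sqrt(-27) = 3*I*sqrt(3) ≈ 5.1962*I)
(-134/L)*(95 + 86) = (-134*(-I*sqrt(3)/9))*(95 + 86) = -(-134)*I*sqrt(3)/9*181 = (134*I*sqrt(3)/9)*181 = 24254*I*sqrt(3)/9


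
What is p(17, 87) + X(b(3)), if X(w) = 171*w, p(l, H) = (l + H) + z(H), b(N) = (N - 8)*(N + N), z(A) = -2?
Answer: -5028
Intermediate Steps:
b(N) = 2*N*(-8 + N) (b(N) = (-8 + N)*(2*N) = 2*N*(-8 + N))
p(l, H) = -2 + H + l (p(l, H) = (l + H) - 2 = (H + l) - 2 = -2 + H + l)
p(17, 87) + X(b(3)) = (-2 + 87 + 17) + 171*(2*3*(-8 + 3)) = 102 + 171*(2*3*(-5)) = 102 + 171*(-30) = 102 - 5130 = -5028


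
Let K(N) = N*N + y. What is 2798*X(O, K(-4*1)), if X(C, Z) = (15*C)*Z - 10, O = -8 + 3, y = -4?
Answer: -2546180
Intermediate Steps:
K(N) = -4 + N² (K(N) = N*N - 4 = N² - 4 = -4 + N²)
O = -5
X(C, Z) = -10 + 15*C*Z (X(C, Z) = 15*C*Z - 10 = -10 + 15*C*Z)
2798*X(O, K(-4*1)) = 2798*(-10 + 15*(-5)*(-4 + (-4*1)²)) = 2798*(-10 + 15*(-5)*(-4 + (-4)²)) = 2798*(-10 + 15*(-5)*(-4 + 16)) = 2798*(-10 + 15*(-5)*12) = 2798*(-10 - 900) = 2798*(-910) = -2546180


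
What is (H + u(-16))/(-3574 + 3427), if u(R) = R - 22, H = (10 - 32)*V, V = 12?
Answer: 302/147 ≈ 2.0544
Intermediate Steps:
H = -264 (H = (10 - 32)*12 = -22*12 = -264)
u(R) = -22 + R
(H + u(-16))/(-3574 + 3427) = (-264 + (-22 - 16))/(-3574 + 3427) = (-264 - 38)/(-147) = -302*(-1/147) = 302/147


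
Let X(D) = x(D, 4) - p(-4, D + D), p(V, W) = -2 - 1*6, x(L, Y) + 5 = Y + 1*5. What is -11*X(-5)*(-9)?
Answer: 1188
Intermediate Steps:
x(L, Y) = Y (x(L, Y) = -5 + (Y + 1*5) = -5 + (Y + 5) = -5 + (5 + Y) = Y)
p(V, W) = -8 (p(V, W) = -2 - 6 = -8)
X(D) = 12 (X(D) = 4 - 1*(-8) = 4 + 8 = 12)
-11*X(-5)*(-9) = -11*12*(-9) = -132*(-9) = 1188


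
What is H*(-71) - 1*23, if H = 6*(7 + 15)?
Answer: -9395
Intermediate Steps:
H = 132 (H = 6*22 = 132)
H*(-71) - 1*23 = 132*(-71) - 1*23 = -9372 - 23 = -9395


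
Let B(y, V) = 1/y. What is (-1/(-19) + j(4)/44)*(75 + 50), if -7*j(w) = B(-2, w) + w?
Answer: 8625/1672 ≈ 5.1585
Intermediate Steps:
j(w) = 1/14 - w/7 (j(w) = -(1/(-2) + w)/7 = -(-1/2 + w)/7 = 1/14 - w/7)
(-1/(-19) + j(4)/44)*(75 + 50) = (-1/(-19) + (1/14 - 1/7*4)/44)*(75 + 50) = (-1*(-1/19) + (1/14 - 4/7)*(1/44))*125 = (1/19 - 1/2*1/44)*125 = (1/19 - 1/88)*125 = (69/1672)*125 = 8625/1672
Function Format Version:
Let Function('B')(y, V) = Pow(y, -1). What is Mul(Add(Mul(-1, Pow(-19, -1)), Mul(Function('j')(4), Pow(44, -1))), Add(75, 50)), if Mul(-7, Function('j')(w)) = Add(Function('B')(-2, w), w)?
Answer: Rational(8625, 1672) ≈ 5.1585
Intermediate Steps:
Function('j')(w) = Add(Rational(1, 14), Mul(Rational(-1, 7), w)) (Function('j')(w) = Mul(Rational(-1, 7), Add(Pow(-2, -1), w)) = Mul(Rational(-1, 7), Add(Rational(-1, 2), w)) = Add(Rational(1, 14), Mul(Rational(-1, 7), w)))
Mul(Add(Mul(-1, Pow(-19, -1)), Mul(Function('j')(4), Pow(44, -1))), Add(75, 50)) = Mul(Add(Mul(-1, Pow(-19, -1)), Mul(Add(Rational(1, 14), Mul(Rational(-1, 7), 4)), Pow(44, -1))), Add(75, 50)) = Mul(Add(Mul(-1, Rational(-1, 19)), Mul(Add(Rational(1, 14), Rational(-4, 7)), Rational(1, 44))), 125) = Mul(Add(Rational(1, 19), Mul(Rational(-1, 2), Rational(1, 44))), 125) = Mul(Add(Rational(1, 19), Rational(-1, 88)), 125) = Mul(Rational(69, 1672), 125) = Rational(8625, 1672)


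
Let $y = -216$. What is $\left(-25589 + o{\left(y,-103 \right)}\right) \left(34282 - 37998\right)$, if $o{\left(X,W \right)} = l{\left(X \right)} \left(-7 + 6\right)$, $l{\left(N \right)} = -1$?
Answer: $95085008$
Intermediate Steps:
$o{\left(X,W \right)} = 1$ ($o{\left(X,W \right)} = - (-7 + 6) = \left(-1\right) \left(-1\right) = 1$)
$\left(-25589 + o{\left(y,-103 \right)}\right) \left(34282 - 37998\right) = \left(-25589 + 1\right) \left(34282 - 37998\right) = \left(-25588\right) \left(-3716\right) = 95085008$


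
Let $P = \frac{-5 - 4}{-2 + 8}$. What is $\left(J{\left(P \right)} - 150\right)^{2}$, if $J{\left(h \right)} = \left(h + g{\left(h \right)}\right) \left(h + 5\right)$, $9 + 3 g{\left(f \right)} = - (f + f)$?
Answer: $\frac{421201}{16} \approx 26325.0$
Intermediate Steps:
$g{\left(f \right)} = -3 - \frac{2 f}{3}$ ($g{\left(f \right)} = -3 + \frac{\left(-1\right) \left(f + f\right)}{3} = -3 + \frac{\left(-1\right) 2 f}{3} = -3 + \frac{\left(-2\right) f}{3} = -3 - \frac{2 f}{3}$)
$P = - \frac{3}{2}$ ($P = - \frac{9}{6} = \left(-9\right) \frac{1}{6} = - \frac{3}{2} \approx -1.5$)
$J{\left(h \right)} = \left(-3 + \frac{h}{3}\right) \left(5 + h\right)$ ($J{\left(h \right)} = \left(h - \left(3 + \frac{2 h}{3}\right)\right) \left(h + 5\right) = \left(-3 + \frac{h}{3}\right) \left(5 + h\right)$)
$\left(J{\left(P \right)} - 150\right)^{2} = \left(\left(-15 - -2 + \frac{\left(- \frac{3}{2}\right)^{2}}{3}\right) - 150\right)^{2} = \left(\left(-15 + 2 + \frac{1}{3} \cdot \frac{9}{4}\right) - 150\right)^{2} = \left(\left(-15 + 2 + \frac{3}{4}\right) - 150\right)^{2} = \left(- \frac{49}{4} - 150\right)^{2} = \left(- \frac{649}{4}\right)^{2} = \frac{421201}{16}$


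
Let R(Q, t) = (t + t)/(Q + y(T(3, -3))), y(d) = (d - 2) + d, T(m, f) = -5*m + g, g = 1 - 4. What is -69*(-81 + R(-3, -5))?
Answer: 228459/41 ≈ 5572.2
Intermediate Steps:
g = -3
T(m, f) = -3 - 5*m (T(m, f) = -5*m - 3 = -3 - 5*m)
y(d) = -2 + 2*d (y(d) = (-2 + d) + d = -2 + 2*d)
R(Q, t) = 2*t/(-38 + Q) (R(Q, t) = (t + t)/(Q + (-2 + 2*(-3 - 5*3))) = (2*t)/(Q + (-2 + 2*(-3 - 15))) = (2*t)/(Q + (-2 + 2*(-18))) = (2*t)/(Q + (-2 - 36)) = (2*t)/(Q - 38) = (2*t)/(-38 + Q) = 2*t/(-38 + Q))
-69*(-81 + R(-3, -5)) = -69*(-81 + 2*(-5)/(-38 - 3)) = -69*(-81 + 2*(-5)/(-41)) = -69*(-81 + 2*(-5)*(-1/41)) = -69*(-81 + 10/41) = -69*(-3311/41) = 228459/41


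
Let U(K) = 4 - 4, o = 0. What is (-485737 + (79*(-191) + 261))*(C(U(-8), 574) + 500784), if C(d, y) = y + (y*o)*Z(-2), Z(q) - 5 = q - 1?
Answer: -250962267270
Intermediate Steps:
Z(q) = 4 + q (Z(q) = 5 + (q - 1) = 5 + (-1 + q) = 4 + q)
U(K) = 0
C(d, y) = y (C(d, y) = y + (y*0)*(4 - 2) = y + 0*2 = y + 0 = y)
(-485737 + (79*(-191) + 261))*(C(U(-8), 574) + 500784) = (-485737 + (79*(-191) + 261))*(574 + 500784) = (-485737 + (-15089 + 261))*501358 = (-485737 - 14828)*501358 = -500565*501358 = -250962267270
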